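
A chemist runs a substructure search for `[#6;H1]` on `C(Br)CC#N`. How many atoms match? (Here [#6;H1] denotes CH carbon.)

The query [#6;H1] means: any carbon bearing exactly one hydrogen.
Check the 5 heavy atoms by environment: 2× C (H2) → no; 1× Br (H0) → no; 1× C (H0) → no; 1× N (H0) → no.
No environment satisfies the query, so 0 matching atoms.

0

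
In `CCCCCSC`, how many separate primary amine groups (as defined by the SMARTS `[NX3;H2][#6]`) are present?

[NX3;H2][#6] is the SMARTS for a primary amine: a trivalent nitrogen with two H attached to carbon.
No fragment in the molecule satisfies every constraint, giving 0 matches.

0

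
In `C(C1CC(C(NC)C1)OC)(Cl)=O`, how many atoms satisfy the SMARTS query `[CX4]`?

7

Check the 12 heavy atoms by environment: 7× C (X4) → match; 1× O (X2) → no; 1× C (X3) → no; 1× O (X1) → no; 1× Cl (X1) → no; 1× N (X3) → no.
That gives 7 matching atoms.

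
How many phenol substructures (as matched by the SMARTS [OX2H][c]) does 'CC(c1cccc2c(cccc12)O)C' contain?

1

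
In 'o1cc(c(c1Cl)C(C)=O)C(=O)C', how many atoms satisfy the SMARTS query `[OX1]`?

2

The query [OX1] means: aliphatic oxygen with one total connection — typically a carbonyl =O or an oxide.
Check the 12 heavy atoms by environment: 1× o (aromatic, X2) → no; 4× c (aromatic, X3) → no; 2× C (X3) → no; 2× O (X1) → match; 2× C (X4) → no; 1× Cl (X1) → no.
That gives 2 matching atoms.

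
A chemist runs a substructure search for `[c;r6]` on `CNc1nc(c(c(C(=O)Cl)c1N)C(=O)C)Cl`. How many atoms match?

The query [c;r6] means: aromatic carbon that belongs to a six-membered ring.
Check the 16 heavy atoms by environment: 1× n (aromatic, in 6-ring) → no; 5× c (aromatic, in 6-ring) → match; 4× C (acyclic) → no; 2× O (acyclic) → no; 2× Cl (acyclic) → no; 2× N (acyclic) → no.
That gives 5 matching atoms.

5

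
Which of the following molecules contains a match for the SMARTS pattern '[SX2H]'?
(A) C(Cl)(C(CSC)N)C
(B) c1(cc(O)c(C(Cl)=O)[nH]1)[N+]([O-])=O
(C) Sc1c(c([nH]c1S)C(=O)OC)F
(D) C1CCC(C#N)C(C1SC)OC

C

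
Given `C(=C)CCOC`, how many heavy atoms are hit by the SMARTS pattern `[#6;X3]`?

The query [#6;X3] means: any carbon (aromatic or not) with three total connections.
Check the 6 heavy atoms by environment: 3× C (X4) → no; 2× C (X3) → match; 1× O (X2) → no.
That gives 2 matching atoms.

2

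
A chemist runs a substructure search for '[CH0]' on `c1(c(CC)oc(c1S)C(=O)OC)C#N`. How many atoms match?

2

The query [CH0] means: aliphatic carbon with no attached hydrogen.
Check the 14 heavy atoms by environment: 1× o (aromatic, H0) → no; 4× c (aromatic, H0) → no; 2× C (H0) → match; 2× O (H0) → no; 2× C (H3) → no; 1× C (H2) → no; 1× S (H1) → no; 1× N (H0) → no.
That gives 2 matching atoms.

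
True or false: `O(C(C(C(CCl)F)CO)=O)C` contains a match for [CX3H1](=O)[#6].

False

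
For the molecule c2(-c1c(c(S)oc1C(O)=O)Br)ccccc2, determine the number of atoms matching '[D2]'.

6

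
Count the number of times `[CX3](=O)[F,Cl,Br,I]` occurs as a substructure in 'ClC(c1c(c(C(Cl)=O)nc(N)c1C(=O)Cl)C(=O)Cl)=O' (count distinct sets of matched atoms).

[CX3](=O)[F,Cl,Br,I] is the SMARTS for an acyl halide: a carbonyl carbon bonded to a halogen.
The molecule carries 4 separate instances of an acyl chloride (-C(=O)Cl) meeting every constraint; each maps to a distinct set of atoms, giving 4 matches.

4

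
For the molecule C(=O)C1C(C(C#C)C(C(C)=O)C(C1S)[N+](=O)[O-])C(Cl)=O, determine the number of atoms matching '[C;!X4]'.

5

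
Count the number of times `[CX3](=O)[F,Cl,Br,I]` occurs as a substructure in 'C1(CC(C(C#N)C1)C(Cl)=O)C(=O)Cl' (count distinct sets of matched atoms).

2

[CX3](=O)[F,Cl,Br,I] is the SMARTS for an acyl halide: a carbonyl carbon bonded to a halogen.
The molecule carries 2 separate instances of an acyl chloride (-C(=O)Cl) meeting every constraint; each maps to a distinct set of atoms, giving 2 matches.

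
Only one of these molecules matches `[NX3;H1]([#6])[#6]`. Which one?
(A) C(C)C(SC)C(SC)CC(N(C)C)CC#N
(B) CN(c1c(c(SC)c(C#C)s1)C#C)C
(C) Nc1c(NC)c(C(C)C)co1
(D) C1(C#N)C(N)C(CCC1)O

C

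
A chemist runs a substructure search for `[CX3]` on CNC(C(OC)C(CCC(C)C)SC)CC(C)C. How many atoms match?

0

The query [CX3] means: C with X3: aliphatic carbon with exactly 3 total connections.
Check the 18 heavy atoms by environment: 15× C (X4) → no; 1× O (X2) → no; 1× S (X2) → no; 1× N (X3) → no.
No environment satisfies the query, so 0 matching atoms.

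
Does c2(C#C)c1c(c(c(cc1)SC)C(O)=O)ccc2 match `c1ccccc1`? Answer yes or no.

Yes

The pattern c1ccccc1 describes six aromatic carbons in a ring — a benzene ring.
The required atom environment is present in the molecule, so the pattern matches.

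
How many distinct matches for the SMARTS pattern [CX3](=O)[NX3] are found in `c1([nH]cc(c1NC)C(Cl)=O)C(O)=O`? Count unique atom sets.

0

[CX3](=O)[NX3] is the SMARTS for an amide: a carbonyl carbon bonded to a trivalent nitrogen.
The molecule has a carboxylic acid group (-C(=O)OH), but the carbonyl is bonded to O, not to an NX3 nitrogen; nothing else fits, so there are 0 matches.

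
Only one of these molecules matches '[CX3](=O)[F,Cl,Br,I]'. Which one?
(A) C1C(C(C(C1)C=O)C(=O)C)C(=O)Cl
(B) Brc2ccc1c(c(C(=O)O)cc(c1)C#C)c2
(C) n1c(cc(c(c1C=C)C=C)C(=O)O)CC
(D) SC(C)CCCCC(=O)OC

A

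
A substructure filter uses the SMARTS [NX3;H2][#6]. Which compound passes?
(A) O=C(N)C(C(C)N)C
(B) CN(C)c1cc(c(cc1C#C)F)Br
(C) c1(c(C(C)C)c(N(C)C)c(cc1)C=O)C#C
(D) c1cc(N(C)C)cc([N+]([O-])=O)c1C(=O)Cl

A

[NX3;H2][#6] describes a trivalent nitrogen with two H attached to carbon (a primary amine).
(A) contains a primary amino group (-NH2), which satisfies every atom and bond constraint.
(B) has a dimethylamino group (-N(CH3)2) but the nitrogen has H0, not H2.
(C) has a dimethylamino group (-N(CH3)2) but the nitrogen has H0, not H2.
(D) has a nitro group (-[N+](=O)[O-]) but the nitrogen is [N+] with no H, not NX3H2.
So the answer is (A).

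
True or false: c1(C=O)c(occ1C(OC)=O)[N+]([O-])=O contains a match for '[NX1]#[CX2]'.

False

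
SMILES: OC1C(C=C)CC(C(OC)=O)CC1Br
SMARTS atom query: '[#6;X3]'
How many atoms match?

3

Check the 14 heavy atoms by environment: 7× C (X4) → no; 1× Br (X1) → no; 3× C (X3) → match; 1× O (X1) → no; 2× O (X2) → no.
That gives 3 matching atoms.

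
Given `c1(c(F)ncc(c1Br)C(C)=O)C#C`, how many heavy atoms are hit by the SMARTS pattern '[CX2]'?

2

Check the 13 heavy atoms by environment: 1× n (aromatic, X2) → no; 5× c (aromatic, X3) → no; 1× C (X3) → no; 1× O (X1) → no; 1× C (X4) → no; 2× C (X2) → match; 1× Br (X1) → no; 1× F (X1) → no.
That gives 2 matching atoms.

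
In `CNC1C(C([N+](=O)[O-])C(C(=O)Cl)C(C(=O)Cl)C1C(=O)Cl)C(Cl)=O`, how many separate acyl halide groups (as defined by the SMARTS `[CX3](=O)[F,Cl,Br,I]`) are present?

[CX3](=O)[F,Cl,Br,I] is the SMARTS for an acyl halide: a carbonyl carbon bonded to a halogen.
The molecule carries 4 separate instances of an acyl chloride (-C(=O)Cl) meeting every constraint; each maps to a distinct set of atoms, giving 4 matches.

4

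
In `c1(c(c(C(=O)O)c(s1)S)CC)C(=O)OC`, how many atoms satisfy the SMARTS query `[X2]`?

4

The query [X2] means: any atom with exactly two total connections (bonds + H).
Check the 15 heavy atoms by environment: 1× s (aromatic, X2) → match; 4× c (aromatic, X3) → no; 2× C (X3) → no; 2× O (X1) → no; 2× O (X2) → match; 1× S (X2) → match; 3× C (X4) → no.
Summing the matching environments: 1 + 2 + 1 = 4 matching atoms.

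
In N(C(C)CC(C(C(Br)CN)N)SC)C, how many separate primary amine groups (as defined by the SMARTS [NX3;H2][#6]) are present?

[NX3;H2][#6] is the SMARTS for a primary amine: a trivalent nitrogen with two H attached to carbon.
The molecule carries 2 separate instances of a primary amino group (-NH2) meeting every constraint; each maps to a distinct set of atoms, giving 2 matches.

2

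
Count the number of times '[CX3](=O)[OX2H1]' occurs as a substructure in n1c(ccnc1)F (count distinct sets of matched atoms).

[CX3](=O)[OX2H1] is the SMARTS for a carboxylic acid: an sp2 carbon double-bonded to O and single-bonded to an -OH oxygen.
No fragment in the molecule satisfies every constraint, giving 0 matches.

0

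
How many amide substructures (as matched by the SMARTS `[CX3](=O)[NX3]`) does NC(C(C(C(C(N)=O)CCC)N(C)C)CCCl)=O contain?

2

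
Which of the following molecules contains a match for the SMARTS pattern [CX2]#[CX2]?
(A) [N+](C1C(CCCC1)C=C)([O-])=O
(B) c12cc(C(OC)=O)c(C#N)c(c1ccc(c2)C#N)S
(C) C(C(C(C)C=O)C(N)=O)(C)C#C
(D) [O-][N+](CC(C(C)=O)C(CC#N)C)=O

[CX2]#[CX2] describes a carbon-carbon triple bond (an alkyne).
(A) has a vinyl group (-CH=CH2) but the C=C is a double bond; both carbons are CX3, not CX2.
(B) has a nitrile (-C#N) but the triple bond is C#N, not C#C.
(C) contains an ethynyl group (-C#CH), which satisfies every atom and bond constraint.
(D) has a nitrile (-C#N) but the triple bond is C#N, not C#C.
So the answer is (C).

C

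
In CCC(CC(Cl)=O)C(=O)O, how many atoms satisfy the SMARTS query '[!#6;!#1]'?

4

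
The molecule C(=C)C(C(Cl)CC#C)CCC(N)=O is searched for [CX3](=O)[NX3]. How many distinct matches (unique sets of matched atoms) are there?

[CX3](=O)[NX3] is the SMARTS for an amide: a carbonyl carbon bonded to a trivalent nitrogen.
Exactly one fragment in the molecule meets all constraints, giving 1 match.

1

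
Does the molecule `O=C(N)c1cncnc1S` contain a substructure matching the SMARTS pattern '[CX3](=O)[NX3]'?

Yes

The pattern [CX3](=O)[NX3] describes a carbonyl carbon bonded to a trivalent nitrogen — an amide.
The molecule carries a primary amide (-C(=O)NH2), whose atoms satisfy every constraint of the query, so the pattern matches.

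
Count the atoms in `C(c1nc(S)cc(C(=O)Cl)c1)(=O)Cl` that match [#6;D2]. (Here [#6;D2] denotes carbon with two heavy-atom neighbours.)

2

The query [#6;D2] means: any carbon bonded to exactly two heavy atoms.
Check the 13 heavy atoms by environment: 1× n (aromatic, D2) → no; 3× c (aromatic, D3) → no; 2× c (aromatic, D2) → match; 2× C (D3) → no; 2× O (D1) → no; 2× Cl (D1) → no; 1× S (D1) → no.
That gives 2 matching atoms.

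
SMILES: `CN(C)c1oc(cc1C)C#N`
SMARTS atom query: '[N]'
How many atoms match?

2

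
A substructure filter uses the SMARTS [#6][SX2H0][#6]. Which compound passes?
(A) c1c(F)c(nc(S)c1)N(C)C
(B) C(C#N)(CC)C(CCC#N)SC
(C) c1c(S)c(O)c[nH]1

B

[#6][SX2H0][#6] describes an aliphatic sulfur bridging two carbons with no H on the sulfur (a thioether).
(A) has a thiol (-SH) but the sulfur has H1, not H0 bridging two carbons.
(B) contains a methylthio ether (-SCH3), which satisfies every atom and bond constraint.
(C) has a thiol (-SH) but the sulfur has H1, not H0 bridging two carbons.
So the answer is (B).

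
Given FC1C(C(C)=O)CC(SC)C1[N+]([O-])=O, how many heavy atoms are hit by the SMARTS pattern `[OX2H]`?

The query [OX2H] means: aliphatic oxygen with two connections, one of which is H — an -OH oxygen.
Check the 14 heavy atoms by environment: 4× C (H1, X4) → no; 1× C (H2, X4) → no; 1× N (charge +1, H0, X3) → no; 1× O (charge -1, H0, X1) → no; 2× O (H0, X1) → no; 1× C (H0, X3) → no; 2× C (H3, X4) → no; 1× S (H0, X2) → no; 1× F (H0, X1) → no.
No environment satisfies the query, so 0 matching atoms.

0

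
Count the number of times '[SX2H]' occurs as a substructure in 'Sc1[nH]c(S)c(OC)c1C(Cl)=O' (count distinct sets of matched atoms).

[SX2H] is the SMARTS for a thiol: an aliphatic sulfur with two connections, one being H.
The molecule carries 2 separate instances of a thiol (-SH) meeting every constraint; each maps to a distinct set of atoms, giving 2 matches.

2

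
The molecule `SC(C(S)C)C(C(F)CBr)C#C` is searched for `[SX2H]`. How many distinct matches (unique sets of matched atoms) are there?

[SX2H] is the SMARTS for a thiol: an aliphatic sulfur with two connections, one being H.
The molecule carries 2 separate instances of a thiol (-SH) meeting every constraint; each maps to a distinct set of atoms, giving 2 matches.

2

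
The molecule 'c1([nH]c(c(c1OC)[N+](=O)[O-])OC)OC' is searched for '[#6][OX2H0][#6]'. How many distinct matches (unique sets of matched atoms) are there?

3

[#6][OX2H0][#6] is the SMARTS for an ether: an aliphatic oxygen bridging two carbons with no H on the oxygen.
The molecule carries 3 separate instances of a methoxy ether (-OCH3) meeting every constraint; each maps to a distinct set of atoms, giving 3 matches.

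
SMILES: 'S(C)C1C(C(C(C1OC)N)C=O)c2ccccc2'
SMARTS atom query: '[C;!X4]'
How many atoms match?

The query [C;!X4] means: aliphatic carbon that does not have four total connections.
Check the 18 heavy atoms by environment: 7× C (X4) → no; 1× O (X2) → no; 1× N (X3) → no; 1× C (X3) → match; 1× O (X1) → no; 1× S (X2) → no; 6× c (aromatic, X3) → no.
That gives 1 matching atom.

1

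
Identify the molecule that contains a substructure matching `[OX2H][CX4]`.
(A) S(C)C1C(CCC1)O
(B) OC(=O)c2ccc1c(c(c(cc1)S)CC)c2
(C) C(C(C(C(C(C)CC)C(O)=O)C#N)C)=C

[OX2H][CX4] describes a hydroxyl oxygen bound to an sp3 (X4) carbon (an aliphatic alcohol).
(A) contains a hydroxyl group (-OH), which satisfies every atom and bond constraint.
(B) has a carboxylic acid group (-C(=O)OH) but the -OH is on a CX3 carbonyl carbon, not a CX4 carbon.
(C) has a carboxylic acid group (-C(=O)OH) but the -OH is on a CX3 carbonyl carbon, not a CX4 carbon.
So the answer is (A).

A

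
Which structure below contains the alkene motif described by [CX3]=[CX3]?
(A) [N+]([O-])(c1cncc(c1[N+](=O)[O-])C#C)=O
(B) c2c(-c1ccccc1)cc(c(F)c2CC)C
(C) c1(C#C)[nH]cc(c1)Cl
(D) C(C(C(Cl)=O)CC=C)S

[CX3]=[CX3] describes a non-aromatic C=C double bond between two sp2 carbons (an alkene).
(A) has an ethynyl group (-C#CH) but the C-C bond is a triple bond, not a double bond.
(B) has an ethyl group (-CH2CH3) but its C-C bond is a single bond between CX4 carbons, not CX3=CX3.
(C) has an ethynyl group (-C#CH) but the C-C bond is a triple bond, not a double bond.
(D) contains a vinyl group (-CH=CH2), which satisfies every atom and bond constraint.
So the answer is (D).

D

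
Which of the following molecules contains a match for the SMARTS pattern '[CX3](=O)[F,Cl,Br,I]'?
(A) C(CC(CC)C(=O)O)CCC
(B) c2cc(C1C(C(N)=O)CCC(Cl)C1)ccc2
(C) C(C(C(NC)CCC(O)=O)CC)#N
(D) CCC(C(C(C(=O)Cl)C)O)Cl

[CX3](=O)[F,Cl,Br,I] describes a carbonyl carbon bonded to a halogen (an acyl halide).
(A) has a carboxylic acid group (-C(=O)OH) but the carbonyl is bonded to -OH, not to a halogen.
(B) has a chloro substituent but the Cl is not on a carbonyl carbon.
(C) has a carboxylic acid group (-C(=O)OH) but the carbonyl is bonded to -OH, not to a halogen.
(D) contains an acyl chloride (-C(=O)Cl), which satisfies every atom and bond constraint.
So the answer is (D).

D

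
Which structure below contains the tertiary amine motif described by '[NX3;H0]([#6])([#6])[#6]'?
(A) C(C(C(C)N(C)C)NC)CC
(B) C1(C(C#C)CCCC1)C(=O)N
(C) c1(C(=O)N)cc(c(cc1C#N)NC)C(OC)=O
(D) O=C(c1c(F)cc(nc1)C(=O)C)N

A

[NX3;H0]([#6])([#6])[#6] describes a trivalent nitrogen with no H, bonded to three carbons (a tertiary amine).
(A) contains a dimethylamino group (-N(CH3)2), which satisfies every atom and bond constraint.
(B) has a primary amide (-C(=O)NH2) but the amide nitrogen has H2 and only one carbon neighbour.
(C) has a primary amide (-C(=O)NH2) but the amide nitrogen has H2 and only one carbon neighbour.
(D) has a primary amide (-C(=O)NH2) but the amide nitrogen has H2 and only one carbon neighbour.
So the answer is (A).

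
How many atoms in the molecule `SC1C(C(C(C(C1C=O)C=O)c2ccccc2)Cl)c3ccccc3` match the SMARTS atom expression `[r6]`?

18

The query [r6] means: r6 matches atoms in a six-membered ring.
Check the 24 heavy atoms by environment: 6× C (in 6-ring) → match; 12× c (aromatic, in 6-ring) → match; 1× S (acyclic) → no; 2× C (acyclic) → no; 2× O (acyclic) → no; 1× Cl (acyclic) → no.
Summing the matching environments: 6 + 12 = 18 matching atoms.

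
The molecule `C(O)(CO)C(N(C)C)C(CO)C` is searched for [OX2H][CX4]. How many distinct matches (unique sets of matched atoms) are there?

3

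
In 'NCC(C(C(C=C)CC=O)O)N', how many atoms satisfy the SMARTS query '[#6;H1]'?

5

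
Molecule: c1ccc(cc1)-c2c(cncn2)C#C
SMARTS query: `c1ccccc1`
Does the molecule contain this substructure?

The pattern c1ccccc1 describes six aromatic carbons in a ring — a benzene ring.
The molecule carries a phenyl ring, whose atoms satisfy every constraint of the query, so the pattern matches.

Yes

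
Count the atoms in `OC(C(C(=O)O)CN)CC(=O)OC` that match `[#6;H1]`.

The query [#6;H1] means: any carbon bearing exactly one hydrogen.
Check the 13 heavy atoms by environment: 2× C (H2) → no; 2× C (H1) → match; 2× C (H0) → no; 3× O (H0) → no; 1× C (H3) → no; 1× N (H2) → no; 2× O (H1) → no.
That gives 2 matching atoms.

2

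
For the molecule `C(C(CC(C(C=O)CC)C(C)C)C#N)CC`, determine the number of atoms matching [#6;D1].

4

The query [#6;D1] means: carbon bonded to exactly one heavy atom.
Check the 16 heavy atoms by environment: 6× C (D2) → no; 4× C (D3) → no; 4× C (D1) → match; 1× O (D1) → no; 1× N (D1) → no.
That gives 4 matching atoms.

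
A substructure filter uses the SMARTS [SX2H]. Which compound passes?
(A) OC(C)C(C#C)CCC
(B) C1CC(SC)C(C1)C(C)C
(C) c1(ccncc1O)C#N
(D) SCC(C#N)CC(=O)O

D

[SX2H] describes an aliphatic sulfur with two connections, one being H (a thiol).
(A) has a hydroxyl group (-OH) but it is an -OH, not an -SH.
(B) has a methylthio ether (-SCH3) but the sulfur has H0 (bonded to two carbons), not H1.
(C) has a hydroxyl group (-OH) but it is an -OH, not an -SH.
(D) contains a thiol (-SH), which satisfies every atom and bond constraint.
So the answer is (D).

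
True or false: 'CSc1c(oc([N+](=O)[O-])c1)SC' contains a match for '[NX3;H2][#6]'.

The pattern [NX3;H2][#6] describes a trivalent nitrogen with two H attached to carbon — a primary amine.
The closest candidate here is a nitro group (-[N+](=O)[O-]), but the nitrogen is [N+] with no H, not NX3H2. No other fragment satisfies the full query, so there is no match.

False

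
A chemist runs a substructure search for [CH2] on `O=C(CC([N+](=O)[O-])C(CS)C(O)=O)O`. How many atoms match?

The query [CH2] means: aliphatic carbon with exactly two hydrogens.
Check the 14 heavy atoms by environment: 2× C (H2) → match; 2× C (H1) → no; 1× S (H1) → no; 2× C (H0) → no; 3× O (H0) → no; 2× O (H1) → no; 1× N (charge +1, H0) → no; 1× O (charge -1, H0) → no.
That gives 2 matching atoms.

2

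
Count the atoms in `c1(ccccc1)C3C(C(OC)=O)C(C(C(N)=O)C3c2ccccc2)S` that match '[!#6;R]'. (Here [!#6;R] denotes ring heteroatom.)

0

Check the 25 heavy atoms by environment: 5× C (in 5-ring) → no; 3× C (acyclic) → no; 3× O (acyclic) → no; 1× S (acyclic) → no; 1× N (acyclic) → no; 12× c (aromatic, in 6-ring) → no.
No environment satisfies the query, so 0 matching atoms.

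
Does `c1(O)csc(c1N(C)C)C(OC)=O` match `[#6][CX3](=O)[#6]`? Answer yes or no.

No

The pattern [#6][CX3](=O)[#6] describes a carbonyl carbon (no H) flanked by two carbons — a ketone.
The closest candidate here is a methyl-ester group (-C(=O)OCH3), but one neighbour of the carbonyl carbon is O, not C. No other fragment satisfies the full query, so there is no match.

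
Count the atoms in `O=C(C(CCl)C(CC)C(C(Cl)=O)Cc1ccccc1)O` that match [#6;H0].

3

The query [#6;H0] means: any carbon with no attached hydrogen.
Check the 20 heavy atoms by environment: 3× C (H2) → no; 3× C (H1) → no; 2× C (H0) → match; 2× O (H0) → no; 1× O (H1) → no; 2× Cl (H0) → no; 1× c (aromatic, H0) → match; 5× c (aromatic, H1) → no; 1× C (H3) → no.
Summing the matching environments: 2 + 1 = 3 matching atoms.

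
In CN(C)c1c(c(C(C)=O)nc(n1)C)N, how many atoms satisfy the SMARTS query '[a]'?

The query [a] means: a matches any aromatic atom.
Check the 14 heavy atoms by environment: 2× n (aromatic) → match; 4× c (aromatic) → match; 2× N → no; 5× C → no; 1× O → no.
Summing the matching environments: 2 + 4 = 6 matching atoms.

6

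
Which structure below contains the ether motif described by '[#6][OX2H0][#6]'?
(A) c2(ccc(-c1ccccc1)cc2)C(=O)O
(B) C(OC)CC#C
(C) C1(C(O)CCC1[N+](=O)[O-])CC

[#6][OX2H0][#6] describes an aliphatic oxygen bridging two carbons with no H on the oxygen (an ether).
(A) has a carboxylic acid group (-C(=O)OH) but the -OH oxygen has H1; the =O is OX1, not OX2.
(B) contains a methoxy ether (-OCH3), which satisfies every atom and bond constraint.
(C) has a hydroxyl group (-OH) but the oxygen has H1, not H0 bridging two carbons.
So the answer is (B).

B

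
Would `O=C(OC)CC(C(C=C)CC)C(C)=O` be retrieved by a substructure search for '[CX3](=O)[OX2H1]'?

No

The pattern [CX3](=O)[OX2H1] describes an sp2 carbon double-bonded to O and single-bonded to an -OH oxygen — a carboxylic acid.
The closest candidate here is a methyl-ester group (-C(=O)OCH3), but the singly-bonded O has no H (OX2H0, not OX2H1). No other fragment satisfies the full query, so there is no match.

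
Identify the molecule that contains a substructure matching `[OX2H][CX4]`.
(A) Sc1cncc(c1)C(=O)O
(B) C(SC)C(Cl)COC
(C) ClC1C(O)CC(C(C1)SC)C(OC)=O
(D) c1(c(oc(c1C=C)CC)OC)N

[OX2H][CX4] describes a hydroxyl oxygen bound to an sp3 (X4) carbon (an aliphatic alcohol).
(A) has a carboxylic acid group (-C(=O)OH) but the -OH is on a CX3 carbonyl carbon, not a CX4 carbon.
(B) has a methoxy ether (-OCH3) but the oxygen has H0 (ether), not H1.
(C) contains a hydroxyl group (-OH), which satisfies every atom and bond constraint.
(D) has a methoxy ether (-OCH3) but the oxygen has H0 (ether), not H1.
So the answer is (C).

C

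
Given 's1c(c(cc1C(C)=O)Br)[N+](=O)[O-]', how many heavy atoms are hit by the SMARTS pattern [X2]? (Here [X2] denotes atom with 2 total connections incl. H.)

The query [X2] means: any atom with exactly two total connections (bonds + H).
Check the 12 heavy atoms by environment: 1× s (aromatic, X2) → match; 4× c (aromatic, X3) → no; 1× N (charge +1, X3) → no; 1× O (charge -1, X1) → no; 2× O (X1) → no; 1× C (X3) → no; 1× C (X4) → no; 1× Br (X1) → no.
That gives 1 matching atom.

1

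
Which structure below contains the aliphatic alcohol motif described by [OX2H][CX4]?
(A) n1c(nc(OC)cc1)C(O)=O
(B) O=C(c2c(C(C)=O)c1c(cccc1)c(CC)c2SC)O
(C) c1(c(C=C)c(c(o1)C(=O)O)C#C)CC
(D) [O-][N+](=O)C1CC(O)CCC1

D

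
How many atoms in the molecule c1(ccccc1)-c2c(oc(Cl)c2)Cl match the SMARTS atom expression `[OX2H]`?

0

The query [OX2H] means: aliphatic oxygen with two connections, one of which is H — an -OH oxygen.
Check the 13 heavy atoms by environment: 1× o (aromatic, H0, X2) → no; 4× c (aromatic, H0, X3) → no; 6× c (aromatic, H1, X3) → no; 2× Cl (H0, X1) → no.
No environment satisfies the query, so 0 matching atoms.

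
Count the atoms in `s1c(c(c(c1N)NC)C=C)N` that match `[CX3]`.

The query [CX3] means: C with X3: aliphatic carbon with exactly 3 total connections.
Check the 11 heavy atoms by environment: 1× s (aromatic, X2) → no; 4× c (aromatic, X3) → no; 3× N (X3) → no; 1× C (X4) → no; 2× C (X3) → match.
That gives 2 matching atoms.

2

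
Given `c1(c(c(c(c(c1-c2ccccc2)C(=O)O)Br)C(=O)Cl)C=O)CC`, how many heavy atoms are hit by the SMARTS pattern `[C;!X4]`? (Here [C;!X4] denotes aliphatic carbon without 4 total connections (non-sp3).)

The query [C;!X4] means: aliphatic carbon that does not have four total connections.
Check the 23 heavy atoms by environment: 12× c (aromatic, X3) → no; 3× C (X3) → match; 3× O (X1) → no; 1× Cl (X1) → no; 1× O (X2) → no; 2× C (X4) → no; 1× Br (X1) → no.
That gives 3 matching atoms.

3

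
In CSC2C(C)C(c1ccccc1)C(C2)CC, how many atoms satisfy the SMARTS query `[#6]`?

The query [#6] means: #6 matches any atom with atomic number 6 (carbon, aromatic or aliphatic).
Check the 16 heavy atoms by environment: 9× C → match; 6× c (aromatic) → match; 1× S → no.
Summing the matching environments: 9 + 6 = 15 matching atoms.

15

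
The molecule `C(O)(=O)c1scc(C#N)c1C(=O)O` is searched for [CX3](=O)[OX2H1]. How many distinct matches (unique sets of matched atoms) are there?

2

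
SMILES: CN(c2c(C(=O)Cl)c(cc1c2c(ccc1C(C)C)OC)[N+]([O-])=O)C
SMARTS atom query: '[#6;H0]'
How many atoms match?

8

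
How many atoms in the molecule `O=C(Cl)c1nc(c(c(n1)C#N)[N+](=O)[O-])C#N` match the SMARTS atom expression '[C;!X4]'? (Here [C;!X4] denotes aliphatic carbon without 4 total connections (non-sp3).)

3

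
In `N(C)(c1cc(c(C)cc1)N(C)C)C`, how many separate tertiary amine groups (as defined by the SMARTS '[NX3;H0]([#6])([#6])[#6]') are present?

2

[NX3;H0]([#6])([#6])[#6] is the SMARTS for a tertiary amine: a trivalent nitrogen with no H, bonded to three carbons.
The molecule carries 2 separate instances of a dimethylamino group (-N(CH3)2) meeting every constraint; each maps to a distinct set of atoms, giving 2 matches.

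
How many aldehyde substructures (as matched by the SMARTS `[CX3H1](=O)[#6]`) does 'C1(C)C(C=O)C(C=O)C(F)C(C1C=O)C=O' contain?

[CX3H1](=O)[#6] is the SMARTS for an aldehyde: an sp2 carbon with one H, double-bonded to O and single-bonded to carbon.
The molecule carries 4 separate instances of an aldehyde (-CHO) meeting every constraint; each maps to a distinct set of atoms, giving 4 matches.

4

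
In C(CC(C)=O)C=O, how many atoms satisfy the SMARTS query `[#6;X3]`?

Check the 7 heavy atoms by environment: 3× C (X4) → no; 2× C (X3) → match; 2× O (X1) → no.
That gives 2 matching atoms.

2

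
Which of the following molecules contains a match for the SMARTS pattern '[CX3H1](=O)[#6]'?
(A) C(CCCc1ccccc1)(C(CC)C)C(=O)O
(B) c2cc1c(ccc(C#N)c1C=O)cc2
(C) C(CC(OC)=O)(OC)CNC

[CX3H1](=O)[#6] describes an sp2 carbon with one H, double-bonded to O and single-bonded to carbon (an aldehyde).
(A) has a carboxylic acid group (-C(=O)OH) but the carbonyl carbon has H0 and is bonded to O, not H1.
(B) contains an aldehyde (-CHO), which satisfies every atom and bond constraint.
(C) has a methyl-ester group (-C(=O)OCH3) but the carbonyl carbon has H0, not H1.
So the answer is (B).

B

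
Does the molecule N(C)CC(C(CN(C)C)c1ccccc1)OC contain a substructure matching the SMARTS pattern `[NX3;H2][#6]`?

The pattern [NX3;H2][#6] describes a trivalent nitrogen with two H attached to carbon — a primary amine.
The closest candidate here is an N-methylamino group (-NHCH3), but the nitrogen bears two carbons and only one H (H1), not H2. No other fragment satisfies the full query, so there is no match.

No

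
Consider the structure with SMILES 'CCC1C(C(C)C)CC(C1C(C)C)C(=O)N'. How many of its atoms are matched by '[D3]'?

The query [D3] means: atom with exactly three heavy-atom neighbours.
Check the 16 heavy atoms by environment: 7× C (D3) → match; 2× C (D2) → no; 5× C (D1) → no; 1× O (D1) → no; 1× N (D1) → no.
That gives 7 matching atoms.

7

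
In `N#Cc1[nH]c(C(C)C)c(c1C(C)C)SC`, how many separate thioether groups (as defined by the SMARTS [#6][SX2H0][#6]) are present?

[#6][SX2H0][#6] is the SMARTS for a thioether: an aliphatic sulfur bridging two carbons with no H on the sulfur.
Exactly one fragment in the molecule meets all constraints, giving 1 match.

1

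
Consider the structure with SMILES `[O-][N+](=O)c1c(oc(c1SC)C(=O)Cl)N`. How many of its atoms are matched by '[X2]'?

2

The query [X2] means: any atom with exactly two total connections (bonds + H).
Check the 14 heavy atoms by environment: 1× o (aromatic, X2) → match; 4× c (aromatic, X3) → no; 1× S (X2) → match; 1× C (X4) → no; 1× N (X3) → no; 1× C (X3) → no; 2× O (X1) → no; 1× Cl (X1) → no; 1× N (charge +1, X3) → no; 1× O (charge -1, X1) → no.
Summing the matching environments: 1 + 1 = 2 matching atoms.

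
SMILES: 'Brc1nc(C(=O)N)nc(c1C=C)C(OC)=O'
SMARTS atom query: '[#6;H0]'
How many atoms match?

The query [#6;H0] means: any carbon with no attached hydrogen.
Check the 16 heavy atoms by environment: 2× n (aromatic, H0) → no; 4× c (aromatic, H0) → match; 1× Br (H0) → no; 2× C (H0) → match; 3× O (H0) → no; 1× N (H2) → no; 1× C (H3) → no; 1× C (H1) → no; 1× C (H2) → no.
Summing the matching environments: 4 + 2 = 6 matching atoms.

6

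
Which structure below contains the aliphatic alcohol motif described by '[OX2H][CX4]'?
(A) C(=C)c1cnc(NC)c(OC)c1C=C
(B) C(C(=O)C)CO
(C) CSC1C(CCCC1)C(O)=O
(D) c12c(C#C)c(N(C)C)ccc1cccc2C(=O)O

B

[OX2H][CX4] describes a hydroxyl oxygen bound to an sp3 (X4) carbon (an aliphatic alcohol).
(A) has a methoxy ether (-OCH3) but the oxygen has H0 (ether), not H1.
(B) contains a hydroxyl group (-OH), which satisfies every atom and bond constraint.
(C) has a carboxylic acid group (-C(=O)OH) but the -OH is on a CX3 carbonyl carbon, not a CX4 carbon.
(D) has a carboxylic acid group (-C(=O)OH) but the -OH is on a CX3 carbonyl carbon, not a CX4 carbon.
So the answer is (B).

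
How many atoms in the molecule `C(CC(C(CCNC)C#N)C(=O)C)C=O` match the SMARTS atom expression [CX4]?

Check the 15 heavy atoms by environment: 8× C (X4) → match; 1× C (X2) → no; 1× N (X1) → no; 2× C (X3) → no; 2× O (X1) → no; 1× N (X3) → no.
That gives 8 matching atoms.

8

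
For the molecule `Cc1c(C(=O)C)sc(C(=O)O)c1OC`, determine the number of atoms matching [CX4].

The query [CX4] means: C with X4: aliphatic carbon with exactly 4 total connections (bonds + H).
Check the 14 heavy atoms by environment: 1× s (aromatic, X2) → no; 4× c (aromatic, X3) → no; 3× C (X4) → match; 2× O (X2) → no; 2× C (X3) → no; 2× O (X1) → no.
That gives 3 matching atoms.

3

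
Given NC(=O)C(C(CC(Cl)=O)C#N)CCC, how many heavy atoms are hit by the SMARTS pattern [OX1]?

2

Check the 14 heavy atoms by environment: 6× C (X4) → no; 2× C (X3) → no; 2× O (X1) → match; 1× Cl (X1) → no; 1× C (X2) → no; 1× N (X1) → no; 1× N (X3) → no.
That gives 2 matching atoms.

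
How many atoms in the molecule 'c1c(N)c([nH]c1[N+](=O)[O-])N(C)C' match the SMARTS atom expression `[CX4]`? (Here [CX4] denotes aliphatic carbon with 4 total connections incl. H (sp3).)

The query [CX4] means: C with X4: aliphatic carbon with exactly 4 total connections (bonds + H).
Check the 12 heavy atoms by environment: 1× n (aromatic, X3) → no; 4× c (aromatic, X3) → no; 1× N (charge +1, X3) → no; 1× O (charge -1, X1) → no; 1× O (X1) → no; 2× N (X3) → no; 2× C (X4) → match.
That gives 2 matching atoms.

2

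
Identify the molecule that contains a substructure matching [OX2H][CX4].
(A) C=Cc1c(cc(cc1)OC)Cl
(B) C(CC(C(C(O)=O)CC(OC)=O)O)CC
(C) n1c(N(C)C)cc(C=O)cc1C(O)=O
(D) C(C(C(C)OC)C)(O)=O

B

[OX2H][CX4] describes a hydroxyl oxygen bound to an sp3 (X4) carbon (an aliphatic alcohol).
(A) has a methoxy ether (-OCH3) but the oxygen has H0 (ether), not H1.
(B) contains a hydroxyl group (-OH), which satisfies every atom and bond constraint.
(C) has a carboxylic acid group (-C(=O)OH) but the -OH is on a CX3 carbonyl carbon, not a CX4 carbon.
(D) has a methoxy ether (-OCH3) but the oxygen has H0 (ether), not H1.
So the answer is (B).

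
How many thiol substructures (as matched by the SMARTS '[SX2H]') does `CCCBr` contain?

0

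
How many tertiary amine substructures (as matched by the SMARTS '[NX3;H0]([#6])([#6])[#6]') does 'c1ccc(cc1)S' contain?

0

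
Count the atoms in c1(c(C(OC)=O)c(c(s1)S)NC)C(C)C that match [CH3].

4

The query [CH3] means: aliphatic carbon with exactly three hydrogens.
Check the 15 heavy atoms by environment: 1× s (aromatic, H0) → no; 4× c (aromatic, H0) → no; 1× C (H1) → no; 4× C (H3) → match; 1× N (H1) → no; 1× S (H1) → no; 1× C (H0) → no; 2× O (H0) → no.
That gives 4 matching atoms.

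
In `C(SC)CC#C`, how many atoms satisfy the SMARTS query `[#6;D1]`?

2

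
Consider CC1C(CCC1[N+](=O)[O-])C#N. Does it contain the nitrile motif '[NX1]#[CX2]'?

Yes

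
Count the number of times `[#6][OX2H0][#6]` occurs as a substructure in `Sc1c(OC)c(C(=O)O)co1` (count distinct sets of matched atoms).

[#6][OX2H0][#6] is the SMARTS for an ether: an aliphatic oxygen bridging two carbons with no H on the oxygen.
Exactly one fragment in the molecule meets all constraints, giving 1 match.

1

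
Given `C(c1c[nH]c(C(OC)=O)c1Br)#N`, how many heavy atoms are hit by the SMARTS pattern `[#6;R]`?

Check the 12 heavy atoms by environment: 1× n (aromatic, in 5-ring) → no; 4× c (aromatic, in 5-ring) → match; 1× Br (acyclic) → no; 3× C (acyclic) → no; 1× N (acyclic) → no; 2× O (acyclic) → no.
That gives 4 matching atoms.

4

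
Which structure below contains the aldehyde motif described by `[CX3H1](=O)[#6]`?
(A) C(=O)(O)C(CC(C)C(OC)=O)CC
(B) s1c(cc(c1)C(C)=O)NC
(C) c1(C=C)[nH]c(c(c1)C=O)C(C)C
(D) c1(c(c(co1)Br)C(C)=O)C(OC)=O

C

[CX3H1](=O)[#6] describes an sp2 carbon with one H, double-bonded to O and single-bonded to carbon (an aldehyde).
(A) has a methyl-ester group (-C(=O)OCH3) but the carbonyl carbon has H0, not H1.
(B) has an acetyl/ketone group (-C(=O)CH3) but the carbonyl carbon has H0 (two carbon neighbours), not H1.
(C) contains an aldehyde (-CHO), which satisfies every atom and bond constraint.
(D) has an acetyl/ketone group (-C(=O)CH3) but the carbonyl carbon has H0 (two carbon neighbours), not H1.
So the answer is (C).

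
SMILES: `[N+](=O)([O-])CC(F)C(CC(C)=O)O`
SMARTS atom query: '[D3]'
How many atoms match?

4

The query [D3] means: atom with exactly three heavy-atom neighbours.
Check the 12 heavy atoms by environment: 2× C (D2) → no; 3× C (D3) → match; 1× N (charge +1, D3) → match; 1× O (charge -1, D1) → no; 3× O (D1) → no; 1× C (D1) → no; 1× F (D1) → no.
Summing the matching environments: 3 + 1 = 4 matching atoms.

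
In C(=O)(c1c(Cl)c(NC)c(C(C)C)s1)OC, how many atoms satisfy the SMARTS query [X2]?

2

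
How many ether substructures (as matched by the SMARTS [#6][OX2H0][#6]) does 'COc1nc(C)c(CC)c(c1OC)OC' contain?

3

[#6][OX2H0][#6] is the SMARTS for an ether: an aliphatic oxygen bridging two carbons with no H on the oxygen.
The molecule carries 3 separate instances of a methoxy ether (-OCH3) meeting every constraint; each maps to a distinct set of atoms, giving 3 matches.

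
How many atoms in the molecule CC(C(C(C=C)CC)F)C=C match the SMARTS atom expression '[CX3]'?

4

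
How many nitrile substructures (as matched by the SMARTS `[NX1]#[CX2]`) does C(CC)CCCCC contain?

[NX1]#[CX2] is the SMARTS for a nitrile: a nitrogen triple-bonded to a two-connected carbon.
No fragment in the molecule satisfies every constraint, giving 0 matches.

0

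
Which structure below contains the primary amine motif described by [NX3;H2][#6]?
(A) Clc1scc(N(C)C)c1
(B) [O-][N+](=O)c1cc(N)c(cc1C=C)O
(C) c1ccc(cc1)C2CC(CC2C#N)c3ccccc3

B

[NX3;H2][#6] describes a trivalent nitrogen with two H attached to carbon (a primary amine).
(A) has a dimethylamino group (-N(CH3)2) but the nitrogen has H0, not H2.
(B) contains a primary amino group (-NH2), which satisfies every atom and bond constraint.
(C) has a nitrile (-C#N) but the nitrogen is NX1 (triple-bonded), not NX3 with two H.
So the answer is (B).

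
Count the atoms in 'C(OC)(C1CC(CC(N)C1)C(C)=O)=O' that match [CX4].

8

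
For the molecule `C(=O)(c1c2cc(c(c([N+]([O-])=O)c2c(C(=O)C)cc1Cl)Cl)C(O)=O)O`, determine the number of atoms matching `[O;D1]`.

Check the 24 heavy atoms by environment: 8× c (aromatic, D3) → no; 2× c (aromatic, D2) → no; 2× Cl (D1) → no; 3× C (D3) → no; 6× O (D1) → match; 1× C (D1) → no; 1× N (charge +1, D3) → no; 1× O (charge -1, D1) → match.
Summing the matching environments: 6 + 1 = 7 matching atoms.

7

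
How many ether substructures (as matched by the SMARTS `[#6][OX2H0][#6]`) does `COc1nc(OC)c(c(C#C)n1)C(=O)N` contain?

2

[#6][OX2H0][#6] is the SMARTS for an ether: an aliphatic oxygen bridging two carbons with no H on the oxygen.
The molecule carries 2 separate instances of a methoxy ether (-OCH3) meeting every constraint; each maps to a distinct set of atoms, giving 2 matches.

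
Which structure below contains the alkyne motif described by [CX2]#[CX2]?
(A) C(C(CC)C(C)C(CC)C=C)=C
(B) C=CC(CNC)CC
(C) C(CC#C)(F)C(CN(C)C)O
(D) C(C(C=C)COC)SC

[CX2]#[CX2] describes a carbon-carbon triple bond (an alkyne).
(A) has a vinyl group (-CH=CH2) but the C=C is a double bond; both carbons are CX3, not CX2.
(B) has a vinyl group (-CH=CH2) but the C=C is a double bond; both carbons are CX3, not CX2.
(C) contains an ethynyl group (-C#CH), which satisfies every atom and bond constraint.
(D) has a vinyl group (-CH=CH2) but the C=C is a double bond; both carbons are CX3, not CX2.
So the answer is (C).

C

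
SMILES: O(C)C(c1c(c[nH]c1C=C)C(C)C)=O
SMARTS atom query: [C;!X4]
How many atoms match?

The query [C;!X4] means: aliphatic carbon that does not have four total connections.
Check the 14 heavy atoms by environment: 1× n (aromatic, X3) → no; 4× c (aromatic, X3) → no; 3× C (X3) → match; 1× O (X1) → no; 1× O (X2) → no; 4× C (X4) → no.
That gives 3 matching atoms.

3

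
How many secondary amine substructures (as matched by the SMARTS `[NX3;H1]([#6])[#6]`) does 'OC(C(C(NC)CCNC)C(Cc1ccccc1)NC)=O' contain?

3

[NX3;H1]([#6])[#6] is the SMARTS for a secondary amine: a trivalent nitrogen with one H, bonded to two carbons.
The molecule carries 3 separate instances of an N-methylamino group (-NHCH3) meeting every constraint; each maps to a distinct set of atoms, giving 3 matches.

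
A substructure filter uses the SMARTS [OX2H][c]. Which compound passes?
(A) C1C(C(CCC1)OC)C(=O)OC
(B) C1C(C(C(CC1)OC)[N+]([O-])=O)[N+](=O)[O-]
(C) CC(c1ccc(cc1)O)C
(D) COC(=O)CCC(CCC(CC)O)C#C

C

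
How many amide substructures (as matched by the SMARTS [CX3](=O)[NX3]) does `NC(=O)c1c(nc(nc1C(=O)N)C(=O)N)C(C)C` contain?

3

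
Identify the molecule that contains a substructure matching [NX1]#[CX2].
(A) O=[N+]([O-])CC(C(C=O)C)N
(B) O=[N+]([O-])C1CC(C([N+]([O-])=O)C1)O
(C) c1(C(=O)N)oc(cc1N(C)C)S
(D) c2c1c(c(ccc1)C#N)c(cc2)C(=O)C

D

[NX1]#[CX2] describes a nitrogen triple-bonded to a two-connected carbon (a nitrile).
(A) has a nitro group (-[N+](=O)[O-]) but there is no C#N triple bond.
(B) has a nitro group (-[N+](=O)[O-]) but there is no C#N triple bond.
(C) has a primary amide (-C(=O)NH2) but the nitrogen is NX3, not NX1.
(D) contains a nitrile (-C#N), which satisfies every atom and bond constraint.
So the answer is (D).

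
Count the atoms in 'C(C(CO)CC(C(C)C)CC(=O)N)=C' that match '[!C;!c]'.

3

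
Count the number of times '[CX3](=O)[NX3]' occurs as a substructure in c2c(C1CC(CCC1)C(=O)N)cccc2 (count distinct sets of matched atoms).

[CX3](=O)[NX3] is the SMARTS for an amide: a carbonyl carbon bonded to a trivalent nitrogen.
Exactly one fragment in the molecule meets all constraints, giving 1 match.

1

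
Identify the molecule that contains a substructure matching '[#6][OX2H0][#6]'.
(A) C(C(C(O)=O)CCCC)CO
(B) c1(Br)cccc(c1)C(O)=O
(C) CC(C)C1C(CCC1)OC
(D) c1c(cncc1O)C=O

C

[#6][OX2H0][#6] describes an aliphatic oxygen bridging two carbons with no H on the oxygen (an ether).
(A) has a carboxylic acid group (-C(=O)OH) but the -OH oxygen has H1; the =O is OX1, not OX2.
(B) has a carboxylic acid group (-C(=O)OH) but the -OH oxygen has H1; the =O is OX1, not OX2.
(C) contains a methoxy ether (-OCH3), which satisfies every atom and bond constraint.
(D) has a hydroxyl group (-OH) but the oxygen has H1, not H0 bridging two carbons.
So the answer is (C).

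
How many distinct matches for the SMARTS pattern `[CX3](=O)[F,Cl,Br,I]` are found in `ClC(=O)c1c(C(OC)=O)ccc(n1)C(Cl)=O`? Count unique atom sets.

2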